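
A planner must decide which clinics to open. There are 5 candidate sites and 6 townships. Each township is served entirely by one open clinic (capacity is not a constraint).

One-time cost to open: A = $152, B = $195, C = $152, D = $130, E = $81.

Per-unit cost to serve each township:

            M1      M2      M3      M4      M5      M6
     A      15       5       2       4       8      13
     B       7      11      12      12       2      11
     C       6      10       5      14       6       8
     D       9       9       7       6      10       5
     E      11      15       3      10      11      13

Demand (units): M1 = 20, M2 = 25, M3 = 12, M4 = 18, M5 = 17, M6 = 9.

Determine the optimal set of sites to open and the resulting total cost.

Open A and C; minimum total cost 819.

For any fixed open set, each township goes to its cheapest open site; total = fixed + service.
{A, C}: M1→C 6·20=120, M2→A 5·25=125, M3→A 2·12=24, M4→A 4·18=72, M5→C 6·17=102, M6→C 8·9=72. Service 515; fixed 304; total 819.
{A, B}: M1→B 7·20=140, M2→A 5·25=125, M3→A 2·12=24, M4→A 4·18=72, M5→B 2·17=34, M6→B 11·9=99. Service 494; fixed 347; total 841.
{A, D}: service 582 + fixed 282 = 864
{A, B, C, D, E}: service 420 + fixed 710 = 1130
No other subset beats 819.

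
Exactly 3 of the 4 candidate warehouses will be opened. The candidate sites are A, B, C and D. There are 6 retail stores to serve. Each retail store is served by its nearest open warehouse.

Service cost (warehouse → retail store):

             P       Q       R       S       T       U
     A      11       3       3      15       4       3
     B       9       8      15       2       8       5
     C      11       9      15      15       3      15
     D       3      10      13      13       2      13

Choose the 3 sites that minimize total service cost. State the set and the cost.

Choose A, B and D; total service cost 16.

With exactly 3 open, each retail store uses its cheapest among the chosen.
{A, B, D}: P→D 3, Q→A 3, R→A 3, S→B 2, T→D 2, U→A 3. Service cost 16.
{A, B, C}: service cost 23
{A, C, D}: service cost 27
Among all 4 size-3 choices, {A, B, D} is lowest.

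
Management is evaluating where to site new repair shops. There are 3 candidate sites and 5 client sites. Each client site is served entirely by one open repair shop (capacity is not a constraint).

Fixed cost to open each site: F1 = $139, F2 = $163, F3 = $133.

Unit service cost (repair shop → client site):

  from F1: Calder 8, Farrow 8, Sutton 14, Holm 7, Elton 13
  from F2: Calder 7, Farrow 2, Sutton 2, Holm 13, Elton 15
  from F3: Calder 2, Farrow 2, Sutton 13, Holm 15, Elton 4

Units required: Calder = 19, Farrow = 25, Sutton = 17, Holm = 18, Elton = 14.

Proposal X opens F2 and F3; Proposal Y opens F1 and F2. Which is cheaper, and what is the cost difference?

Proposal X: {F2, F3}: Calder→F3 2·19=38, Farrow→F2 2·25=50, Sutton→F2 2·17=34, Holm→F2 13·18=234, Elton→F3 4·14=56. Service 412; fixed 296; total 708.
Proposal Y: {F1, F2}: Calder→F2 7·19=133, Farrow→F2 2·25=50, Sutton→F2 2·17=34, Holm→F1 7·18=126, Elton→F1 13·14=182. Service 525; fixed 302; total 827.
Difference: |708 − 827| = 119.

Proposal X is cheaper by 119.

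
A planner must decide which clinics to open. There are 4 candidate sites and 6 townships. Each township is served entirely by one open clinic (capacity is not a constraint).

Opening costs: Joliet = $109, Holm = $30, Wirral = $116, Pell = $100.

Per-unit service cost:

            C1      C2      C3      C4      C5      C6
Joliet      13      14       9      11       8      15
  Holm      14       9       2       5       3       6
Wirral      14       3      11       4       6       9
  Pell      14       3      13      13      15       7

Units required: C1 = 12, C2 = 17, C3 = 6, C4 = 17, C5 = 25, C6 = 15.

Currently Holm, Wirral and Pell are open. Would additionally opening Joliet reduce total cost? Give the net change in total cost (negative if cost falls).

Current service cost with {Holm, Wirral, Pell}: 464.
Adding Joliet: each township re-picks its cheapest; new service cost 452, saving 12.
Extra fixed cost: 109. Net change = 109 − 12 = 97.
(Totals: 710 → 807.)

No — net change +97 (cost rises by 97).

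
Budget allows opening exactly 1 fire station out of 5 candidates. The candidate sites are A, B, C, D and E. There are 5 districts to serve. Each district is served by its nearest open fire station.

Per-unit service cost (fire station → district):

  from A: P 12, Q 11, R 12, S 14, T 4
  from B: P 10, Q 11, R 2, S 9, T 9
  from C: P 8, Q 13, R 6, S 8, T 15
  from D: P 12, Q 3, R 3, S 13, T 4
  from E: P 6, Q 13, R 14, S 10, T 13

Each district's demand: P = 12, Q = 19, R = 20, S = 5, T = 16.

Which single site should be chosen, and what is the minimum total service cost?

Choose D only; total service cost 390.

With exactly 1 open, each district uses its cheapest among the chosen.
{D}: P→D 12·12=144, Q→D 3·19=57, R→D 3·20=60, S→D 13·5=65, T→D 4·16=64. Service cost 390.
{B}: service cost 558
{A}: service cost 727
Among all 5 size-1 choices, {D} is lowest.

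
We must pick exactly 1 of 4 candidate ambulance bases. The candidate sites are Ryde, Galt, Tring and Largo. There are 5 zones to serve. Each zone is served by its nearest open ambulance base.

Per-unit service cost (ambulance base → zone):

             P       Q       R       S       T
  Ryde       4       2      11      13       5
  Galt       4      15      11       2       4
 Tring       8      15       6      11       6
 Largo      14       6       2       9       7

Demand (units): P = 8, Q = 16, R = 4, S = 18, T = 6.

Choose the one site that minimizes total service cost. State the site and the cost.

Choose Ryde only; total service cost 372.

With exactly 1 open, each zone uses its cheapest among the chosen.
{Ryde}: P→Ryde 4·8=32, Q→Ryde 2·16=32, R→Ryde 11·4=44, S→Ryde 13·18=234, T→Ryde 5·6=30. Service cost 372.
{Galt}: service cost 376
{Largo}: service cost 420
Among all 4 size-1 choices, {Ryde} is lowest.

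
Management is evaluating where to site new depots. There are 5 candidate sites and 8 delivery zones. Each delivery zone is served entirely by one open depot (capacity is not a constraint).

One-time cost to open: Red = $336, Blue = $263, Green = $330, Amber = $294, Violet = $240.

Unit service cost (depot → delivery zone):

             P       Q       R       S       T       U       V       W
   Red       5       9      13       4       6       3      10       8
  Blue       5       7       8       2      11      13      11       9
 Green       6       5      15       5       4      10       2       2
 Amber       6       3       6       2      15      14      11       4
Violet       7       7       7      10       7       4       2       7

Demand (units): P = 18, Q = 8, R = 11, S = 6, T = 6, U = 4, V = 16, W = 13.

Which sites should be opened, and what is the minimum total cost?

Open Violet only; minimum total cost 740.

For any fixed open set, each delivery zone goes to its cheapest open site; total = fixed + service.
{Violet}: P→Violet 7·18=126, Q→Violet 7·8=56, R→Violet 7·11=77, S→Violet 10·6=60, T→Violet 7·6=42, U→Violet 4·4=16, V→Violet 2·16=32, W→Violet 7·13=91. Service 500; fixed 240; total 740.
{Green}: service 465 + fixed 330 = 795
{Amber}: service 584 + fixed 294 = 878
{Red, Blue, Green, Amber, Violet}: service 286 + fixed 1463 = 1749
No other subset beats 740.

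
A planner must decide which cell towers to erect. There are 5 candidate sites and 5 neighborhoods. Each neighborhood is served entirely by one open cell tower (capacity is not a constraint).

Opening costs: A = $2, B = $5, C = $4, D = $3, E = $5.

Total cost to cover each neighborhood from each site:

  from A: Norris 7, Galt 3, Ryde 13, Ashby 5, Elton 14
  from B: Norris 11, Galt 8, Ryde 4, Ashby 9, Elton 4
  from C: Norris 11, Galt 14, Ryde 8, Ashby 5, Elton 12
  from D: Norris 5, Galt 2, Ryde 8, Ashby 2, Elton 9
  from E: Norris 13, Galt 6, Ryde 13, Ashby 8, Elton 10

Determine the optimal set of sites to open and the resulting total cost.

For any fixed open set, each neighborhood goes to its cheapest open site; total = fixed + service.
{B, D}: Norris→D 5, Galt→D 2, Ryde→B 4, Ashby→D 2, Elton→B 4. Service 17; fixed 8; total 25.
{A, B, D}: service 17 + fixed 10 = 27
{B, C, D}: service 17 + fixed 12 = 29
{A, B, C, D, E}: service 17 + fixed 19 = 36
No other subset beats 25.

Open B and D; minimum total cost 25.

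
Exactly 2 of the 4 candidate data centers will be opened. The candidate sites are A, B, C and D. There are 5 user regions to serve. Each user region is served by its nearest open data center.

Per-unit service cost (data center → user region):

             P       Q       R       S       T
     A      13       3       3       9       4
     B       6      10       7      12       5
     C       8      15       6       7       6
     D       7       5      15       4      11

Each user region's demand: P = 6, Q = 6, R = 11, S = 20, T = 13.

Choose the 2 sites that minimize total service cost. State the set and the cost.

With exactly 2 open, each user region uses its cheapest among the chosen.
{A, D}: P→D 7·6=42, Q→A 3·6=18, R→A 3·11=33, S→D 4·20=80, T→A 4·13=52. Service cost 225.
{B, D}: service cost 288
{A, C}: service cost 291
Among all 6 size-2 choices, {A, D} is lowest.

Choose A and D; total service cost 225.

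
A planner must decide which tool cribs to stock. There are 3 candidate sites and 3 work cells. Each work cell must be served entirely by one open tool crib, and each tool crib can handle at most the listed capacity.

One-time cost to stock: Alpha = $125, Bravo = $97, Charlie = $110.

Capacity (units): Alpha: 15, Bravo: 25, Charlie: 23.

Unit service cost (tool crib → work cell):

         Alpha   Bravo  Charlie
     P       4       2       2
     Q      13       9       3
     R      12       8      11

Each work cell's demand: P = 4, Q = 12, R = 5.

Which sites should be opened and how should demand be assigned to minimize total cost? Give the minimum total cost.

Open {Charlie}: P→Charlie 2·4=8, Q→Charlie 3·12=36, R→Charlie 11·5=55.
Loads: Charlie carries 21/23. Service 99; fixed 110; total 209.
Next best feasible plan costs 253.

Minimum total cost: 209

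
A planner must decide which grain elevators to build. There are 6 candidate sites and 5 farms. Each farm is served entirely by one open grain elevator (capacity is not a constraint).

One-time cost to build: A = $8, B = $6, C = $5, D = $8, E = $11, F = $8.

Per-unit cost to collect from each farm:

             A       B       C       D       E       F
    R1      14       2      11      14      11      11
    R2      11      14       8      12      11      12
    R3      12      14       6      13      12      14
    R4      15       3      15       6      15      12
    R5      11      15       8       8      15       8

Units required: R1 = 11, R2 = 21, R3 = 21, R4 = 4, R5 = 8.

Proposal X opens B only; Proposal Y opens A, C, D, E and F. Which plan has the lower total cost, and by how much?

Proposal X: {B}: R1→B 2·11=22, R2→B 14·21=294, R3→B 14·21=294, R4→B 3·4=12, R5→B 15·8=120. Service 742; fixed 6; total 748.
Proposal Y: {A, C, D, E, F}: R1→C 11·11=121, R2→C 8·21=168, R3→C 6·21=126, R4→D 6·4=24, R5→C 8·8=64. Service 503; fixed 40; total 543.
Difference: |748 − 543| = 205.

Proposal Y is cheaper by 205.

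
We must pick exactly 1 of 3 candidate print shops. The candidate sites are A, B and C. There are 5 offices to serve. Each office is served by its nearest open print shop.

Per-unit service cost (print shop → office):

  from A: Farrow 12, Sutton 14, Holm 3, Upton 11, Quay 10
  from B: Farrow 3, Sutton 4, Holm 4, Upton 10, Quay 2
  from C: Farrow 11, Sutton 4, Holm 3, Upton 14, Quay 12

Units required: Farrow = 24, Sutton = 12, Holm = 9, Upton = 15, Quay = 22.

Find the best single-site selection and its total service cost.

Choose B only; total service cost 350.

With exactly 1 open, each office uses its cheapest among the chosen.
{B}: Farrow→B 3·24=72, Sutton→B 4·12=48, Holm→B 4·9=36, Upton→B 10·15=150, Quay→B 2·22=44. Service cost 350.
{C}: service cost 813
{A}: service cost 868
Among all 3 size-1 choices, {B} is lowest.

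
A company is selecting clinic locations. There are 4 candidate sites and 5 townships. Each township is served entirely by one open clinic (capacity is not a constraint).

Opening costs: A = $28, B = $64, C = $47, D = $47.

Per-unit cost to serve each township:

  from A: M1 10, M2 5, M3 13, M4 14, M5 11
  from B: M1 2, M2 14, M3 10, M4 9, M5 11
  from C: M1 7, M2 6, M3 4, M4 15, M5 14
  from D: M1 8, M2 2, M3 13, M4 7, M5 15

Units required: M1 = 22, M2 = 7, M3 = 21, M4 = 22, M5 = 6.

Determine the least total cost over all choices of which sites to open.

For any fixed open set, each township goes to its cheapest open site; total = fixed + service.
{B, C, D}: M1→B 2·22=44, M2→D 2·7=14, M3→C 4·21=84, M4→D 7·22=154, M5→B 11·6=66. Service 362; fixed 158; total 520.
{B, C}: service 434 + fixed 111 = 545
{A, B, C, D}: service 362 + fixed 186 = 548
{A}: service 902 + fixed 28 = 930
No other subset beats 520.

Minimum total cost: 520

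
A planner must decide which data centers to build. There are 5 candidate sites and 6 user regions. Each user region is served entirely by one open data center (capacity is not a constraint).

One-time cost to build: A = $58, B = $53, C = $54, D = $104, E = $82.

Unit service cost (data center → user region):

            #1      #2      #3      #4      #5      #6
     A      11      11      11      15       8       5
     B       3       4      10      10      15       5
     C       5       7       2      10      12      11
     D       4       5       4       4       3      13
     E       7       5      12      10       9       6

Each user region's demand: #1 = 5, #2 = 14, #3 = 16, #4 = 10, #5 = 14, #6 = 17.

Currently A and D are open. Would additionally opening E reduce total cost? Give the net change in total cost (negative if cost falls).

Current service cost with {A, D}: 321.
Adding E: each user region re-picks its cheapest; new service cost 321, saving 0.
Extra fixed cost: 82. Net change = 82 − 0 = 82.
(Totals: 483 → 565.)

No — net change +82 (cost rises by 82).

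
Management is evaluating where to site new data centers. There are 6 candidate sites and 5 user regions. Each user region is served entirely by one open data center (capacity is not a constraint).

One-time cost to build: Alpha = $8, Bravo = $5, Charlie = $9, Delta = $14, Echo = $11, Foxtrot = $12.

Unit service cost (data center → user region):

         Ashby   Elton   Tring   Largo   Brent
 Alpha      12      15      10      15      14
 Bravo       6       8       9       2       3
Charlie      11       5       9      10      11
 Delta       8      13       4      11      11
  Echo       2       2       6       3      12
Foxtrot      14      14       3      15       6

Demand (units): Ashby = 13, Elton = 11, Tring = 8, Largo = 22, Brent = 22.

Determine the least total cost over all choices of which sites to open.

For any fixed open set, each user region goes to its cheapest open site; total = fixed + service.
{Bravo, Echo, Foxtrot}: Ashby→Echo 2·13=26, Elton→Echo 2·11=22, Tring→Foxtrot 3·8=24, Largo→Bravo 2·22=44, Brent→Bravo 3·22=66. Service 182; fixed 28; total 210.
{Alpha, Bravo, Echo, Foxtrot}: service 182 + fixed 36 = 218
{Bravo, Charlie, Echo, Foxtrot}: service 182 + fixed 37 = 219
{Alpha, Bravo, Charlie, Delta, Echo, Foxtrot}: Ashby→Echo 2·13=26, Elton→Echo 2·11=22, Tring→Foxtrot 3·8=24, Largo→Bravo 2·22=44, Brent→Bravo 3·22=66. Service 182; fixed 59; total 241.
No other subset beats 210.

Minimum total cost: 210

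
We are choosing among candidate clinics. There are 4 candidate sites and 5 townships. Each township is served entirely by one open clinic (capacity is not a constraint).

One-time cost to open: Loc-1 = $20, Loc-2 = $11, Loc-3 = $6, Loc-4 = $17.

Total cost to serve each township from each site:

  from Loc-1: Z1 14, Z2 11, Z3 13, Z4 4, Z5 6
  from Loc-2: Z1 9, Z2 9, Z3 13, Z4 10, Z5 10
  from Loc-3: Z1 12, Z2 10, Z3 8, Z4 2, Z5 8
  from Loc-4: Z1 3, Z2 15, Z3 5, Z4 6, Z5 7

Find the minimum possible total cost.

Minimum total cost: 46

For any fixed open set, each township goes to its cheapest open site; total = fixed + service.
{Loc-3}: Z1→Loc-3 12, Z2→Loc-3 10, Z3→Loc-3 8, Z4→Loc-3 2, Z5→Loc-3 8. Service 40; fixed 6; total 46.
{Loc-3, Loc-4}: Z1→Loc-4 3, Z2→Loc-3 10, Z3→Loc-4 5, Z4→Loc-3 2, Z5→Loc-4 7. Service 27; fixed 23; total 50.
{Loc-2, Loc-3}: service 36 + fixed 17 = 53
{Loc-1, Loc-2, Loc-3, Loc-4}: Z1→Loc-4 3, Z2→Loc-2 9, Z3→Loc-4 5, Z4→Loc-3 2, Z5→Loc-1 6. Service 25; fixed 54; total 79.
No other subset beats 46.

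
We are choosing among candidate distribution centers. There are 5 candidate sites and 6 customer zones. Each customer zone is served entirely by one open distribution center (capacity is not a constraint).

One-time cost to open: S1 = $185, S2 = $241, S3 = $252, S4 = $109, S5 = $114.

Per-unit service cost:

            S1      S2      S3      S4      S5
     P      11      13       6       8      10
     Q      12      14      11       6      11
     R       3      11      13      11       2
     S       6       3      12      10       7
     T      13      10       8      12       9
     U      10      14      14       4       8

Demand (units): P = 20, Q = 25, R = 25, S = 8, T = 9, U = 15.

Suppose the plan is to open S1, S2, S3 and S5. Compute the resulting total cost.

Each customer zone is assigned to its cheapest site among the open ones.
{S1, S2, S3, S5}: P→S3 6·20=120, Q→S3 11·25=275, R→S5 2·25=50, S→S2 3·8=24, T→S3 8·9=72, U→S5 8·15=120. Service 661; fixed 792; total 1453.

Total cost: 1453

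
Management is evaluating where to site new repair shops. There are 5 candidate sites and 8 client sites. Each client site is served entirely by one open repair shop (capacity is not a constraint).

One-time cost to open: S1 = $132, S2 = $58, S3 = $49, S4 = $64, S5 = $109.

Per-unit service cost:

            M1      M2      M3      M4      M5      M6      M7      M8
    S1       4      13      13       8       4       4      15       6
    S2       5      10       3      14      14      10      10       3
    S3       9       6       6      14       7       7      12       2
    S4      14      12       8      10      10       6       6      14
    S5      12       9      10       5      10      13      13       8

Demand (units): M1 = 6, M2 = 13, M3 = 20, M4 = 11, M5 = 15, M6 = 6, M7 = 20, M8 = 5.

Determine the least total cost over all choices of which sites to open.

For any fixed open set, each client site goes to its cheapest open site; total = fixed + service.
{S2, S3, S4}: M1→S2 5·6=30, M2→S3 6·13=78, M3→S2 3·20=60, M4→S4 10·11=110, M5→S3 7·15=105, M6→S4 6·6=36, M7→S4 6·20=120, M8→S3 2·5=10. Service 549; fixed 171; total 720.
{S3, S4}: service 633 + fixed 113 = 746
{S1, S2, S3, S4}: service 464 + fixed 303 = 767
{S1, S2, S3, S4, S5}: M1→S1 4·6=24, M2→S3 6·13=78, M3→S2 3·20=60, M4→S5 5·11=55, M5→S1 4·15=60, M6→S1 4·6=24, M7→S4 6·20=120, M8→S3 2·5=10. Service 431; fixed 412; total 843.
No other subset beats 720.

Minimum total cost: 720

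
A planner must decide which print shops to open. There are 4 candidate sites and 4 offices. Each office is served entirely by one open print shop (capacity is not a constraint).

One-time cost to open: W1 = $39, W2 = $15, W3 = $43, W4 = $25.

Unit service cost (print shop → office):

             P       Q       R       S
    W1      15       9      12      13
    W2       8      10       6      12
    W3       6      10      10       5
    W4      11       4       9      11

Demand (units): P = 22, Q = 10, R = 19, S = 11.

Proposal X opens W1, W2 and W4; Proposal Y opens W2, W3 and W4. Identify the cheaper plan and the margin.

Proposal X: {W1, W2, W4}: P→W2 8·22=176, Q→W4 4·10=40, R→W2 6·19=114, S→W4 11·11=121. Service 451; fixed 79; total 530.
Proposal Y: {W2, W3, W4}: P→W3 6·22=132, Q→W4 4·10=40, R→W2 6·19=114, S→W3 5·11=55. Service 341; fixed 83; total 424.
Difference: |530 − 424| = 106.

Proposal Y is cheaper by 106.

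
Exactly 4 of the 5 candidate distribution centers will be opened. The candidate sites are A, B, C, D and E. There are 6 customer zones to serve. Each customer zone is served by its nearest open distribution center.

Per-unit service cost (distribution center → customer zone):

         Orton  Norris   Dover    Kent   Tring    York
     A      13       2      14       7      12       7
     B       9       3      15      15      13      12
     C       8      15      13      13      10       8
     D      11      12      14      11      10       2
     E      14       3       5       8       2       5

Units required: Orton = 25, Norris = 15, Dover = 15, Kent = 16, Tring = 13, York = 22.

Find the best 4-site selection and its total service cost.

With exactly 4 open, each customer zone uses its cheapest among the chosen.
{A, C, D, E}: Orton→C 8·25=200, Norris→A 2·15=30, Dover→E 5·15=75, Kent→A 7·16=112, Tring→E 2·13=26, York→D 2·22=44. Service cost 487.
{A, B, D, E}: service cost 512
{B, C, D, E}: service cost 518
Among all 5 size-4 choices, {A, C, D, E} is lowest.

Choose A, C, D and E; total service cost 487.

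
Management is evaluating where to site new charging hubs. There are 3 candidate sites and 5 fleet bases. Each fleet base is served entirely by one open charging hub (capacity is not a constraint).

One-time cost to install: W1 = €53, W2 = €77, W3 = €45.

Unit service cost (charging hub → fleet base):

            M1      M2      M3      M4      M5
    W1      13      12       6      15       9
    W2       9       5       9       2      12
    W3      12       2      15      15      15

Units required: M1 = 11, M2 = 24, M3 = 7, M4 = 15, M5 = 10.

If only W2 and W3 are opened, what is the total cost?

Total cost: 482

Each fleet base is assigned to its cheapest site among the open ones.
{W2, W3}: M1→W2 9·11=99, M2→W3 2·24=48, M3→W2 9·7=63, M4→W2 2·15=30, M5→W2 12·10=120. Service 360; fixed 122; total 482.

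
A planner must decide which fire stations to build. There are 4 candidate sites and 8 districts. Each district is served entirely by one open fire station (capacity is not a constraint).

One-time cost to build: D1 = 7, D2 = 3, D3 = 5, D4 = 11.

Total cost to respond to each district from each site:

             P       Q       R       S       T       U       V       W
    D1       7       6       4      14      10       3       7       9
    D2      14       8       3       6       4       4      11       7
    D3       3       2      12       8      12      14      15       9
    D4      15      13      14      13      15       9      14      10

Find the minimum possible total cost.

Minimum total cost: 48

For any fixed open set, each district goes to its cheapest open site; total = fixed + service.
{D2, D3}: P→D3 3, Q→D3 2, R→D2 3, S→D2 6, T→D2 4, U→D2 4, V→D2 11, W→D2 7. Service 40; fixed 8; total 48.
{D1, D2, D3}: service 35 + fixed 15 = 50
{D1, D2}: P→D1 7, Q→D1 6, R→D2 3, S→D2 6, T→D2 4, U→D1 3, V→D1 7, W→D2 7. Service 43; fixed 10; total 53.
{D1, D2, D3, D4}: service 35 + fixed 26 = 61
No other subset beats 48.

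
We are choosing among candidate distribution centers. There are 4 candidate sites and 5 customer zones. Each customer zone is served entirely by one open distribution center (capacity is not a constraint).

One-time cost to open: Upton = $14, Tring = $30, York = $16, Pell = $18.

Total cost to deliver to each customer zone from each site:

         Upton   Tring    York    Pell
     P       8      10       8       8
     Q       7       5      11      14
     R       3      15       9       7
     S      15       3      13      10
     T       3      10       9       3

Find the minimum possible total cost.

For any fixed open set, each customer zone goes to its cheapest open site; total = fixed + service.
{Upton}: P→Upton 8, Q→Upton 7, R→Upton 3, S→Upton 15, T→Upton 3. Service 36; fixed 14; total 50.
{Pell}: service 42 + fixed 18 = 60
{Upton, Pell}: service 31 + fixed 32 = 63
{Upton, Tring, York, Pell}: service 22 + fixed 78 = 100
(All 15 nonempty subsets were checked; Upton only is lowest.)

Minimum total cost: 50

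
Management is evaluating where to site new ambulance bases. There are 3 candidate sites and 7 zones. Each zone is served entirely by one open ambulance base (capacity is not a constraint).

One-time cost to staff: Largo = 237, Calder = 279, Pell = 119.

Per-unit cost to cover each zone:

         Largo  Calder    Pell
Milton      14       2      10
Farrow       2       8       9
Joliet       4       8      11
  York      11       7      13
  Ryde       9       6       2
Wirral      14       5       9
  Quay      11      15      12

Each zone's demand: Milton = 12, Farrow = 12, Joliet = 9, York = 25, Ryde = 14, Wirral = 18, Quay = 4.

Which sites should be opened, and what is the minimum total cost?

Open Calder only; minimum total cost 880.

For any fixed open set, each zone goes to its cheapest open site; total = fixed + service.
{Calder}: Milton→Calder 2·12=24, Farrow→Calder 8·12=96, Joliet→Calder 8·9=72, York→Calder 7·25=175, Ryde→Calder 6·14=84, Wirral→Calder 5·18=90, Quay→Calder 15·4=60. Service 601; fixed 279; total 880.
{Calder, Pell}: Milton→Calder 2·12=24, Farrow→Calder 8·12=96, Joliet→Calder 8·9=72, York→Calder 7·25=175, Ryde→Pell 2·14=28, Wirral→Calder 5·18=90, Quay→Pell 12·4=48. Service 533; fixed 398; total 931.
{Largo, Calder}: service 477 + fixed 516 = 993
{Largo, Calder, Pell}: service 421 + fixed 635 = 1056
(All 7 nonempty subsets were checked; Calder only is lowest.)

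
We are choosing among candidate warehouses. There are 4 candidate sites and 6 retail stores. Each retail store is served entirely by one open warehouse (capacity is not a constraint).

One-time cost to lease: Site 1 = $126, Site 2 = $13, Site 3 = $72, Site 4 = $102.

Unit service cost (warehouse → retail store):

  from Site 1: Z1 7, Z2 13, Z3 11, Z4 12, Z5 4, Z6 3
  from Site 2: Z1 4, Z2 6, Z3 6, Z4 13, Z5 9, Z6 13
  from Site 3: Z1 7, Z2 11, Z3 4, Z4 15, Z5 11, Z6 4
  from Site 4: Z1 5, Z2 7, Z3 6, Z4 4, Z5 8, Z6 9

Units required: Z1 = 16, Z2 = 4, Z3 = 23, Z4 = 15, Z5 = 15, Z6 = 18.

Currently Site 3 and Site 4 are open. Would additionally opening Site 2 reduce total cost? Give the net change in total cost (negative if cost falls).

Yes — net change −7 (cost falls by 7).

Current service cost with {Site 3, Site 4}: 452.
Adding Site 2: each retail store re-picks its cheapest; new service cost 432, saving 20.
Extra fixed cost: 13. Net change = 13 − 20 = -7.
(Totals: 626 → 619.)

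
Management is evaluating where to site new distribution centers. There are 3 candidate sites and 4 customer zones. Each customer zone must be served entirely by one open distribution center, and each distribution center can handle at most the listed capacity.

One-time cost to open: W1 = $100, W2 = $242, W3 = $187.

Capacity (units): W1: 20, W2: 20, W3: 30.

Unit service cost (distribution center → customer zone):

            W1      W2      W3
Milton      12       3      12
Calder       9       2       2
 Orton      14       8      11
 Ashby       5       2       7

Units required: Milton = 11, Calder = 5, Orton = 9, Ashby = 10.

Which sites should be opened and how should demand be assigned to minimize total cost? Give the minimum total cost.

Open {W1, W2}: Milton→W2 3·11=33, Calder→W1 9·5=45, Orton→W2 8·9=72, Ashby→W1 5·10=50.
Loads: W1 carries 15/20, W2 carries 20/20. Service 200; fixed 342; total 542.
Next best feasible plan costs 561.

Minimum total cost: 542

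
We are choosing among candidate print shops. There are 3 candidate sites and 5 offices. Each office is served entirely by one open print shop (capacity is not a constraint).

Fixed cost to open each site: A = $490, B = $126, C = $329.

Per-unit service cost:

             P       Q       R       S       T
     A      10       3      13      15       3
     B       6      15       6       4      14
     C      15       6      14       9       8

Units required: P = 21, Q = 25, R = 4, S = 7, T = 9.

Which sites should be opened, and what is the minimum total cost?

For any fixed open set, each office goes to its cheapest open site; total = fixed + service.
{B}: P→B 6·21=126, Q→B 15·25=375, R→B 6·4=24, S→B 4·7=28, T→B 14·9=126. Service 679; fixed 126; total 805.
{B, C}: service 400 + fixed 455 = 855
{A, B}: P→B 6·21=126, Q→A 3·25=75, R→B 6·4=24, S→B 4·7=28, T→A 3·9=27. Service 280; fixed 616; total 896.
{A, B, C}: P→B 6·21=126, Q→A 3·25=75, R→B 6·4=24, S→B 4·7=28, T→A 3·9=27. Service 280; fixed 945; total 1225.
No other subset beats 805.

Open B only; minimum total cost 805.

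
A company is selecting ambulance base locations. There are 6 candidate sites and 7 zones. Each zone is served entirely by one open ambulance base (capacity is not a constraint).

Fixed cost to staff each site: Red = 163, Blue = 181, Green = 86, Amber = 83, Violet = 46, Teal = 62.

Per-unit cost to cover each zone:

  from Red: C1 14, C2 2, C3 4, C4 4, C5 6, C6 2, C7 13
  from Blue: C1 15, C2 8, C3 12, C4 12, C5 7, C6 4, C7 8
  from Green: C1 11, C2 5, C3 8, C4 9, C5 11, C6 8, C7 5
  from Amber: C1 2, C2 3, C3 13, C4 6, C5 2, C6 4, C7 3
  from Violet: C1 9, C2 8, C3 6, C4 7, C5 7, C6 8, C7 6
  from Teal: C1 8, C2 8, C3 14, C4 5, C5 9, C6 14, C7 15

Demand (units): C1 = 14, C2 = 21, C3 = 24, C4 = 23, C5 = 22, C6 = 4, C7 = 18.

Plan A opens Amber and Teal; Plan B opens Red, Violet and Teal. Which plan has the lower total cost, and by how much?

Plan A is cheaper by 84.

Plan A: {Amber, Teal}: C1→Amber 2·14=28, C2→Amber 3·21=63, C3→Amber 13·24=312, C4→Teal 5·23=115, C5→Amber 2·22=44, C6→Amber 4·4=16, C7→Amber 3·18=54. Service 632; fixed 145; total 777.
Plan B: {Red, Violet, Teal}: C1→Teal 8·14=112, C2→Red 2·21=42, C3→Red 4·24=96, C4→Red 4·23=92, C5→Red 6·22=132, C6→Red 2·4=8, C7→Violet 6·18=108. Service 590; fixed 271; total 861.
Difference: |777 − 861| = 84.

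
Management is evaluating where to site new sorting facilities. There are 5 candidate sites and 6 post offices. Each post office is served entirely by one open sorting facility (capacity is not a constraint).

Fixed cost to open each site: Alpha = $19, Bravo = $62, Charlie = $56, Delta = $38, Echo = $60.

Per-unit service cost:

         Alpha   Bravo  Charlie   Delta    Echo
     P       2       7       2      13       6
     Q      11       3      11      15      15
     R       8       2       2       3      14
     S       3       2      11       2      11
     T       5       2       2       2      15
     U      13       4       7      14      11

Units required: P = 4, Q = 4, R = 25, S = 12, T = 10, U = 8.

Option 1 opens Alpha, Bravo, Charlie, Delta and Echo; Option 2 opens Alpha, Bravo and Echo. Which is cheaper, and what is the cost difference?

Option 1: {Alpha, Bravo, Charlie, Delta, Echo}: P→Alpha 2·4=8, Q→Bravo 3·4=12, R→Bravo 2·25=50, S→Bravo 2·12=24, T→Bravo 2·10=20, U→Bravo 4·8=32. Service 146; fixed 235; total 381.
Option 2: {Alpha, Bravo, Echo}: P→Alpha 2·4=8, Q→Bravo 3·4=12, R→Bravo 2·25=50, S→Bravo 2·12=24, T→Bravo 2·10=20, U→Bravo 4·8=32. Service 146; fixed 141; total 287.
Difference: |381 − 287| = 94.

Option 2 is cheaper by 94.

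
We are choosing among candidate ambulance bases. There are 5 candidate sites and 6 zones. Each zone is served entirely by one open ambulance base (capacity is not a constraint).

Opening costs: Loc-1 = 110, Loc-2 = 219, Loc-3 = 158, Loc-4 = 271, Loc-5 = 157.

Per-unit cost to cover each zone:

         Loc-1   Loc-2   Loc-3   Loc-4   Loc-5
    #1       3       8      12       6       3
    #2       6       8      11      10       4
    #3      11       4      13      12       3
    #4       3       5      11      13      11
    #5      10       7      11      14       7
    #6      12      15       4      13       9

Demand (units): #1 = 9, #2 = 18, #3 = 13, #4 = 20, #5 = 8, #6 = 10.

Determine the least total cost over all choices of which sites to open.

Minimum total cost: 611

For any fixed open set, each zone goes to its cheapest open site; total = fixed + service.
{Loc-1, Loc-5}: #1→Loc-1 3·9=27, #2→Loc-5 4·18=72, #3→Loc-5 3·13=39, #4→Loc-1 3·20=60, #5→Loc-5 7·8=56, #6→Loc-5 9·10=90. Service 344; fixed 267; total 611.
{Loc-1}: #1→Loc-1 3·9=27, #2→Loc-1 6·18=108, #3→Loc-1 11·13=143, #4→Loc-1 3·20=60, #5→Loc-1 10·8=80, #6→Loc-1 12·10=120. Service 538; fixed 110; total 648.
{Loc-5}: service 504 + fixed 157 = 661
{Loc-1, Loc-2, Loc-3, Loc-4, Loc-5}: service 294 + fixed 915 = 1209
No other subset beats 611.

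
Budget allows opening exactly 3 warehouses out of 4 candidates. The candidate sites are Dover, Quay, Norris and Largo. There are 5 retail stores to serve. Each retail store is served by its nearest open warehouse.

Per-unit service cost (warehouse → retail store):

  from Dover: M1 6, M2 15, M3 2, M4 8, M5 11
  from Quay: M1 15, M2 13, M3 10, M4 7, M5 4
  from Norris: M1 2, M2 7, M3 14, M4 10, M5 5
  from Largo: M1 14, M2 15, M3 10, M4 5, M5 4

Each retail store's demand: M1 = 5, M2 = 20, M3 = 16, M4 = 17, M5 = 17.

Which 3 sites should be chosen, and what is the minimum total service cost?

With exactly 3 open, each retail store uses its cheapest among the chosen.
{Dover, Norris, Largo}: M1→Norris 2·5=10, M2→Norris 7·20=140, M3→Dover 2·16=32, M4→Largo 5·17=85, M5→Largo 4·17=68. Service cost 335.
{Dover, Quay, Norris}: service cost 369
{Quay, Norris, Largo}: service cost 463
Among all 4 size-3 choices, {Dover, Norris, Largo} is lowest.

Choose Dover, Norris and Largo; total service cost 335.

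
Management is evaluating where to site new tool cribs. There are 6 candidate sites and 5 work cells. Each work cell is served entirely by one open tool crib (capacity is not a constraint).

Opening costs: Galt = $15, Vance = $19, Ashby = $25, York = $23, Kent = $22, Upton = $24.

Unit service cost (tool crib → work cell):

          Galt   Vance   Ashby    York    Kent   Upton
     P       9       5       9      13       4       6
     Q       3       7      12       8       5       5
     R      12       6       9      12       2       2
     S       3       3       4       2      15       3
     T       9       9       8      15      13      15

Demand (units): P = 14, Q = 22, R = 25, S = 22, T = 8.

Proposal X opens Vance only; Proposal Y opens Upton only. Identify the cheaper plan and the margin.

Proposal X: {Vance}: P→Vance 5·14=70, Q→Vance 7·22=154, R→Vance 6·25=150, S→Vance 3·22=66, T→Vance 9·8=72. Service 512; fixed 19; total 531.
Proposal Y: {Upton}: P→Upton 6·14=84, Q→Upton 5·22=110, R→Upton 2·25=50, S→Upton 3·22=66, T→Upton 15·8=120. Service 430; fixed 24; total 454.
Difference: |531 − 454| = 77.

Proposal Y is cheaper by 77.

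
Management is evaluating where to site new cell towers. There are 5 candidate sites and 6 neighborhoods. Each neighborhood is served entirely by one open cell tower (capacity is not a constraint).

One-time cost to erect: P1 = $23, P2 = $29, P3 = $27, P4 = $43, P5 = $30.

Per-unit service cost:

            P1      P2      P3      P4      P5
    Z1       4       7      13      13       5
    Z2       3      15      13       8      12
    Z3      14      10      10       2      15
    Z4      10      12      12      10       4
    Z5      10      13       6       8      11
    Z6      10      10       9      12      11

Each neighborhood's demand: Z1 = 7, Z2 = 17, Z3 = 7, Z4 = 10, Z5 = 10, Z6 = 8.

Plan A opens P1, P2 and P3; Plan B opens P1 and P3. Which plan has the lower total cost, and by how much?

Plan B is cheaper by 29.

Plan A: {P1, P2, P3}: Z1→P1 4·7=28, Z2→P1 3·17=51, Z3→P2 10·7=70, Z4→P1 10·10=100, Z5→P3 6·10=60, Z6→P3 9·8=72. Service 381; fixed 79; total 460.
Plan B: {P1, P3}: Z1→P1 4·7=28, Z2→P1 3·17=51, Z3→P3 10·7=70, Z4→P1 10·10=100, Z5→P3 6·10=60, Z6→P3 9·8=72. Service 381; fixed 50; total 431.
Difference: |460 − 431| = 29.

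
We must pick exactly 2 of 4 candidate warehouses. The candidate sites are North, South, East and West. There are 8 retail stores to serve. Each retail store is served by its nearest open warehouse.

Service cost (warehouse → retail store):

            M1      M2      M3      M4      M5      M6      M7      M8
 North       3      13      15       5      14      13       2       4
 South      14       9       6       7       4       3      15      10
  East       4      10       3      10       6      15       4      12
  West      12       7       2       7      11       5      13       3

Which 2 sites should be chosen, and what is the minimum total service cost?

With exactly 2 open, each retail store uses its cheapest among the chosen.
{North, South}: M1→North 3, M2→South 9, M3→South 6, M4→North 5, M5→South 4, M6→South 3, M7→North 2, M8→North 4. Service cost 36.
{North, West}: service cost 38
{East, West}: service cost 38
Among all 6 size-2 choices, {North, South} is lowest.

Choose North and South; total service cost 36.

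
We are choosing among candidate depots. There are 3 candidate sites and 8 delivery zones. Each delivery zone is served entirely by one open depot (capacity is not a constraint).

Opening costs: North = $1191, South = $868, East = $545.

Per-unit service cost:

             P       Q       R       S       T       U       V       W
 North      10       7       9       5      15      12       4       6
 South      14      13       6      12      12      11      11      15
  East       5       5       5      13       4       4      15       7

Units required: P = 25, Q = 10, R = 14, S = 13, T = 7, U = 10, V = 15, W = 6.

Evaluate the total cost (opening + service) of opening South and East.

Each delivery zone is assigned to its cheapest site among the open ones.
{South, East}: P→East 5·25=125, Q→East 5·10=50, R→East 5·14=70, S→South 12·13=156, T→East 4·7=28, U→East 4·10=40, V→South 11·15=165, W→East 7·6=42. Service 676; fixed 1413; total 2089.

Total cost: 2089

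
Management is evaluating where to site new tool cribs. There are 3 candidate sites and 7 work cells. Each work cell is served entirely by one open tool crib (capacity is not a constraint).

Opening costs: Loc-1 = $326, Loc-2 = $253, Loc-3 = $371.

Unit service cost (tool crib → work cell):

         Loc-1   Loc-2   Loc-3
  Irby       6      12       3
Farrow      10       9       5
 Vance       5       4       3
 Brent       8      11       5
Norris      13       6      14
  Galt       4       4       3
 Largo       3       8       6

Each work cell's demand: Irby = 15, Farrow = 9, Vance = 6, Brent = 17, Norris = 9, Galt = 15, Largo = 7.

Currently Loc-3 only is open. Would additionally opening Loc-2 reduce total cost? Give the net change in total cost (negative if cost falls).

Current service cost with {Loc-3}: 406.
Adding Loc-2: each work cell re-picks its cheapest; new service cost 334, saving 72.
Extra fixed cost: 253. Net change = 253 − 72 = 181.
(Totals: 777 → 958.)

No — net change +181 (cost rises by 181).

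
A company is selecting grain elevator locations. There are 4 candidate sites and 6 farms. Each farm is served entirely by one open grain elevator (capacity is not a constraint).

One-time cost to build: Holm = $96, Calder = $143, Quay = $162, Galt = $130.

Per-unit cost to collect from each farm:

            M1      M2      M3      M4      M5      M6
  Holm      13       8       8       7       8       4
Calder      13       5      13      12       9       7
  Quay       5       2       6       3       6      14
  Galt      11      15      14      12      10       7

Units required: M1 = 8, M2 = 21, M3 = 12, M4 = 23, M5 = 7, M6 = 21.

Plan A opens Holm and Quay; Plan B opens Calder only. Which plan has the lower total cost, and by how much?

Plan A is cheaper by 387.

Plan A: {Holm, Quay}: M1→Quay 5·8=40, M2→Quay 2·21=42, M3→Quay 6·12=72, M4→Quay 3·23=69, M5→Quay 6·7=42, M6→Holm 4·21=84. Service 349; fixed 258; total 607.
Plan B: {Calder}: M1→Calder 13·8=104, M2→Calder 5·21=105, M3→Calder 13·12=156, M4→Calder 12·23=276, M5→Calder 9·7=63, M6→Calder 7·21=147. Service 851; fixed 143; total 994.
Difference: |607 − 994| = 387.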